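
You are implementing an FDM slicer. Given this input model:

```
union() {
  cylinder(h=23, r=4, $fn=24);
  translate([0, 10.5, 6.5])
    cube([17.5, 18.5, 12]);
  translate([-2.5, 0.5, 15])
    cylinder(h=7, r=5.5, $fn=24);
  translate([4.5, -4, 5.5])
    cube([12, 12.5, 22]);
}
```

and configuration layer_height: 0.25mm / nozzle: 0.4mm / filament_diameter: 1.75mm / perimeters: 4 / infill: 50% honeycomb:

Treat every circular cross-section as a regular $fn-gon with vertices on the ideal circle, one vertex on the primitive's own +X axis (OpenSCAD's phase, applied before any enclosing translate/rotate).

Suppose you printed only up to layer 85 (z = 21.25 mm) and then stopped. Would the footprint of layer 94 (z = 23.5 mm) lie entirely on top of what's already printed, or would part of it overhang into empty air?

entirely on top

Compare the two slices. At z = 21.25: the r=4 cylinder contributes a regular 24-gon of circumradius 4 (area = (24/2)·4.000²·sin(360°/24) = 49.69 mm²); the cube at (0, 10.5) is absent (z outside [6.5, 18.5]); the cylinder at (-2.5, 0.5): section is a regular 24-gon, circumradius r=5.5 (area = (24/2)·5.500²·sin(360°/24) = 93.95 mm²); the 12×12.5 cube at (4.5, -4) contributes its full rectangle (area 150.00 mm²); Combining (union): the regions partially overlap — summed areas 293.64 mm² minus the doubly-counted overlap 43.65 mm² gives 250.00 mm² — area = 250.00 mm². At z = 23.5: the cylinder does not reach this height (z outside [0, 23]); the cube at (0, 10.5) does not reach this height (z outside [6.5, 18.5]); the cylinder at (-2.5, 0.5) is not intersected at this z (z outside [15, 22]); the cube at (4.5, -4) (footprint 12×12.5) is included at this height (area 150.00 mm²); Merging all regions: only the 12×12.5 cube at (4.5, -4) is present, so the union is just that shape — area = 150.00 mm². Checking containment: the cross-section at z = 23.5 is a subset of the cross-section at z = 21.25.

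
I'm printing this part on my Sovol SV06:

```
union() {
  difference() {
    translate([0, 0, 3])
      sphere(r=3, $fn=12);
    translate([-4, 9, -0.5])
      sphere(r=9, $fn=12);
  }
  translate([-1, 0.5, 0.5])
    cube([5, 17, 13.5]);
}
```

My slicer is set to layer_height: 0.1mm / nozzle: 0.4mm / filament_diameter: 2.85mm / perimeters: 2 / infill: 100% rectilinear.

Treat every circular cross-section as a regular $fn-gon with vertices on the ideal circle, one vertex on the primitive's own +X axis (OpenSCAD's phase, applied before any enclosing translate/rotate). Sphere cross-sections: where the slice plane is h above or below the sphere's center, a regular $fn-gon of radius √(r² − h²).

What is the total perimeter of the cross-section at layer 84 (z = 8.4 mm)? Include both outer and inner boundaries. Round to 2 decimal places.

44.00 mm

At z = 8.4 mm: the sphere does not reach this height (|z−center|=5.400 > r=3); the sphere at (-4, 9): section is a regular 12-gon, circumradius = √(r²−h²) = √(9²−8.9²) = 1.338 (perimeter = 2·12·1.338·sin(180°/12) = 8.31 mm); Subtracting the remaining from the first: the first operand is absent here, so nothing remains; the cube at (-1, 0.5) is present — its section is the full 5×17 rectangle (perimeter 44.00 mm); Merging all regions: only the 5×17 cube at (-1, 0.5) is present, so the union is just that shape — boundary = 44.00 mm. Overall, the cross-section is a single solid region. Total boundary length (outer) = 44.00 mm.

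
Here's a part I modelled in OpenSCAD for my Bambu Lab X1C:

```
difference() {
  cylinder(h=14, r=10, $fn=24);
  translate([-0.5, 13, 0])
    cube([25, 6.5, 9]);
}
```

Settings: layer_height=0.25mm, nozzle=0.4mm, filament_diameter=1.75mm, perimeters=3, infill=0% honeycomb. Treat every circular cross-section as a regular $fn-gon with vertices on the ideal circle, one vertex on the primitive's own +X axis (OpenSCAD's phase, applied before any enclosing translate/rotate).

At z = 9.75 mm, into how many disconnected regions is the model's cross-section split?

At z = 9.75 mm: the r=10 cylinder gives a regular 24-gon of circumradius 10 (constant along its height); the cube at (-0.5, 13) is absent (z outside [0, 9]); Taking the first minus the rest: none of the subtracted shapes is present at this height, so the r=10 cylinder is unchanged — 1 connected region. The result has 1 disconnected region.

1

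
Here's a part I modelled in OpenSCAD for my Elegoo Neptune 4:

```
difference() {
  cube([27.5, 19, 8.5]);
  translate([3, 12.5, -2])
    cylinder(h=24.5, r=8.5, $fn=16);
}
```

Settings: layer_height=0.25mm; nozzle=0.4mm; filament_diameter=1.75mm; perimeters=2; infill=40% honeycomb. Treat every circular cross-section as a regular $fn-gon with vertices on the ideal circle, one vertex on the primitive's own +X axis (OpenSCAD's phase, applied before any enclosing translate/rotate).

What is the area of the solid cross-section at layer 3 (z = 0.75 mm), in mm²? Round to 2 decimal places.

374.62 mm²

At z = 0.75 mm: the cube (footprint 27.5×19) is included at this height (area 522.50 mm²); the r=8.5 cylinder at (3, 12.5) gives a regular 16-gon of circumradius 8.5 (constant along its height) (area = (16/2)·8.500²·sin(360°/16) = 221.19 mm²); Subtracting the remaining from the first: starting from the 27.5×19 cube (522.50 mm²), the r=8.5 cylinder at (3, 12.5) partially overlaps it — only the 147.88 mm² overlap (of its 221.19 mm²) is removed, clipping the outline — area = 374.62 mm². Overall, the cross-section is a single solid region. Net area = 374.62 mm².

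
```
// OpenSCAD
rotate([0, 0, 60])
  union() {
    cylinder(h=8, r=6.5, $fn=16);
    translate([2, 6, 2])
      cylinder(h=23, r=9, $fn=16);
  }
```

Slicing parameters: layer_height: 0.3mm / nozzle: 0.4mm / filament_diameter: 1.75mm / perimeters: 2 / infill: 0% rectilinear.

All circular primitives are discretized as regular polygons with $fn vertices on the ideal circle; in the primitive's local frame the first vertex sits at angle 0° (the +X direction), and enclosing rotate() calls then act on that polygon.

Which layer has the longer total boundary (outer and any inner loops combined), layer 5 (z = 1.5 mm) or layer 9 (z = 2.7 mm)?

layer 9 (z = 2.7 mm)

Layer 5 (z = 1.5): the r=6.5 cylinder contributes a regular 16-gon of circumradius 6.5 (perimeter = 2·16·6.500·sin(180°/16) = 40.58 mm); the cylinder at (2, 6) does not reach this height (z outside [2, 25]); Combining (union): only the r=6.5 cylinder is present, so the union is just that shape — boundary = 40.58 mm; (whole slice rotated 60° about Z — lengths, areas and connectivity unchanged). So its perimeter = 40.58 mm. Layer 9 (z = 2.7): the r=6.5 cylinder contributes a regular 16-gon of circumradius 6.5 (perimeter = 2·16·6.500·sin(180°/16) = 40.58 mm); the r=9 cylinder at (2, 6) contributes a regular 16-gon of circumradius 9 (perimeter = 2·16·9.000·sin(180°/16) = 56.19 mm); Taking the union: the regions partially overlap (shared area 86.64 mm²), so the edge portions inside another operand are dropped and the merged outline is re-measured after clipping — boundary = 62.38 mm; (rotated 60° about Z; rotation is an isometry so areas/perimeters/island counts are preserved). So its perimeter = 62.38 mm. Layer 9 is larger (62.38 vs 40.58 mm).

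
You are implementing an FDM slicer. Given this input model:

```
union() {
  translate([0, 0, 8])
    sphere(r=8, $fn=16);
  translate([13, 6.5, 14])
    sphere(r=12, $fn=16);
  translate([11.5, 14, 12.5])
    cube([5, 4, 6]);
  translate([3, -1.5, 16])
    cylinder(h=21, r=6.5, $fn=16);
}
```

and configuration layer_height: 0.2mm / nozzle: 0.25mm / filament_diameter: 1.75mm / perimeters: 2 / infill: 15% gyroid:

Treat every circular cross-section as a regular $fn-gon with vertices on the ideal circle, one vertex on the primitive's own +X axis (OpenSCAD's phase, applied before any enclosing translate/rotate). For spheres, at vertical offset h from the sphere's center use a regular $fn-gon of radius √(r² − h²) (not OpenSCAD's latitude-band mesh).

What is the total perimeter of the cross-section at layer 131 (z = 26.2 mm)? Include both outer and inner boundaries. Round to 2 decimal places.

40.58 mm

At z = 26.2 mm: the sphere is absent (|z−center|=18.200 > r=8); the sphere at (13, 6.5) is absent (|z−center|=12.200 > r=12); the cube at (11.5, 14) does not reach this height (z outside [12.5, 18.5]); the r=6.5 cylinder at (3, -1.5) gives a regular 16-gon of circumradius 6.5 (constant along its height) (perimeter = 2·16·6.500·sin(180°/16) = 40.58 mm); Merging all regions: only the r=6.5 cylinder at (3, -1.5) is present, so the union is just that shape — boundary = 40.58 mm. Overall, the cross-section is a single solid region. Total boundary length (outer) = 40.58 mm.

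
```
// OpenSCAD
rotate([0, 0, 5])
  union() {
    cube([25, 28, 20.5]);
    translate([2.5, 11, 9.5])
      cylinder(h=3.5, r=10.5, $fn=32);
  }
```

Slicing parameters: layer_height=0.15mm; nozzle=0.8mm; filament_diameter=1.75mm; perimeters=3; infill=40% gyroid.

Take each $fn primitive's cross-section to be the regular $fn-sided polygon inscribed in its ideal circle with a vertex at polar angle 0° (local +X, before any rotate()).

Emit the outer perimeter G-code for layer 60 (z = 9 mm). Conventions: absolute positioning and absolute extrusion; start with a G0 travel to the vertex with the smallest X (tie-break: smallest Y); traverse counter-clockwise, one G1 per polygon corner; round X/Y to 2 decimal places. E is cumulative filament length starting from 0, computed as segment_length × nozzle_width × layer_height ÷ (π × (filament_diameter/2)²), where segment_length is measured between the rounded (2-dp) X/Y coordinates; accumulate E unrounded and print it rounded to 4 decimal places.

G0 X-2.44 Y27.89 Z9.00
G1 X0.00 Y0.00 E1.3968
G1 X24.90 Y2.18 E2.6438
G1 X22.46 Y30.07 E4.0405
G1 X-2.44 Y27.89 E5.2875

At z = 9 mm: the cube is present — its section is the full 25×28 rectangle; the cylinder at (2.5, 11) is absent (z outside [9.5, 13]); Merging all regions: only the 25×28 cube is present, so the union is just that shape — 1 connected region; (whole slice rotated 5° about Z — lengths, areas and connectivity unchanged). The outline is a single polygon with 4 vertices. Extrusion per mm of travel: 0.8 × 0.15 / (π × 0.875²) = 0.049890. Accumulating E over each segment gives final E = 5.2875.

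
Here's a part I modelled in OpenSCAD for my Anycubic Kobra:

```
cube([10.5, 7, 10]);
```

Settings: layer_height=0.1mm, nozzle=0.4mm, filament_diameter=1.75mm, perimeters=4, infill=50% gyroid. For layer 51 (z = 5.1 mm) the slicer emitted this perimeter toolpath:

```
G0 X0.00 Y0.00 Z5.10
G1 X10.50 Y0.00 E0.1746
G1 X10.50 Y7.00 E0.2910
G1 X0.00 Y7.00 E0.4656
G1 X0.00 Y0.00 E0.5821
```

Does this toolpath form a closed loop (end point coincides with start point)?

Start point (G0): (0.00, 0.00). End point (last G1): the path returns to the start — closed.

yes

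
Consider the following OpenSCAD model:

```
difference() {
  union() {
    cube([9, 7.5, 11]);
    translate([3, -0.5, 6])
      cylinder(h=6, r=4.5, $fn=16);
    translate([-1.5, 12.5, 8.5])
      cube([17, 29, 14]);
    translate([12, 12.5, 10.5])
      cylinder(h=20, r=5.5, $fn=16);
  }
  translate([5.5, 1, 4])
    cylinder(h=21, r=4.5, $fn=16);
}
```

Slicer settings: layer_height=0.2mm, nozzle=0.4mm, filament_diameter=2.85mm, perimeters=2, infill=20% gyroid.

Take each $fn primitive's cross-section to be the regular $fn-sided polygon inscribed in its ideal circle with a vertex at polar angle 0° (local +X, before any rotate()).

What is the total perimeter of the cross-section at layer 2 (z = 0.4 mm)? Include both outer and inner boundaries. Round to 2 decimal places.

33.00 mm

At z = 0.4 mm: the cube is present — its section is the full 9×7.5 rectangle (perimeter 33.00 mm); the cylinder at (3, -0.5) does not reach this height (z outside [6, 12]); the cube at (-1.5, 12.5) does not reach this height (z outside [8.5, 22.5]); the cylinder at (12, 12.5) is not intersected at this z (z outside [10.5, 30.5]); Taking the union: only the 9×7.5 cube is present, so the union is just that shape — boundary = 33.00 mm; the cylinder at (5.5, 1) is not intersected at this z (z outside [4, 25]); After the difference (first − rest): none of the subtracted shapes is present at this height, so the result so far is unchanged — boundary = 33.00 mm. Overall, the cross-section is a single solid region. Total boundary length (outer) = 33.00 mm.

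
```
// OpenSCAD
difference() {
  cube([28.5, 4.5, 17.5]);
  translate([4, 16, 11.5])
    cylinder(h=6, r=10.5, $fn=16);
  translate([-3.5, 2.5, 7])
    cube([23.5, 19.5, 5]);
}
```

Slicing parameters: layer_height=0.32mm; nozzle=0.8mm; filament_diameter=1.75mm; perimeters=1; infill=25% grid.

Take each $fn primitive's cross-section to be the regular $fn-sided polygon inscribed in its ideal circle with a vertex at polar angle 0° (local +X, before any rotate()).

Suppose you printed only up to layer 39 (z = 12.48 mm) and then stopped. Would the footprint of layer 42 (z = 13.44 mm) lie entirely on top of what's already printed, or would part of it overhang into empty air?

Compare the two slices. At z = 12.48: the cube (footprint 28.5×4.5) is included at this height (area 128.25 mm²); the cylinder at (4, 16): section is a regular 16-gon, circumradius r=10.5 (area = (16/2)·10.500²·sin(360°/16) = 337.53 mm²); the cube at (-3.5, 2.5) does not reach this height (z outside [7, 12]); After the difference (first − rest): starting from the 28.5×4.5 cube (128.25 mm²), the r=10.5 cylinder at (4, 16) misses the remaining region (no effect) — area = 128.25 mm². At z = 13.44: the cube (footprint 28.5×4.5) is included at this height (area 128.25 mm²); the r=10.5 cylinder at (4, 16) gives a regular 16-gon of circumradius 10.5 (constant along its height) (area = (16/2)·10.500²·sin(360°/16) = 337.53 mm²); the cube at (-3.5, 2.5) is absent (z outside [7, 12]); After the difference (first − rest): starting from the 28.5×4.5 cube (128.25 mm²), the r=10.5 cylinder at (4, 16) misses the remaining region (no effect) — area = 128.25 mm². Checking containment: the cross-section at z = 13.44 is a subset of the cross-section at z = 12.48.

entirely on top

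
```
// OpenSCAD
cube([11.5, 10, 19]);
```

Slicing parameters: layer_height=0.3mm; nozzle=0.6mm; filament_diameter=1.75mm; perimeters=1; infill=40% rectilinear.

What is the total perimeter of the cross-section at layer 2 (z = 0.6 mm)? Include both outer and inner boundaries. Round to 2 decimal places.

43.00 mm

At z = 0.6 mm: the cube is present — its section is the full 11.5×10 rectangle (perimeter 43.00 mm). Overall, the cross-section is a single solid region. Total boundary length (outer) = 43.00 mm.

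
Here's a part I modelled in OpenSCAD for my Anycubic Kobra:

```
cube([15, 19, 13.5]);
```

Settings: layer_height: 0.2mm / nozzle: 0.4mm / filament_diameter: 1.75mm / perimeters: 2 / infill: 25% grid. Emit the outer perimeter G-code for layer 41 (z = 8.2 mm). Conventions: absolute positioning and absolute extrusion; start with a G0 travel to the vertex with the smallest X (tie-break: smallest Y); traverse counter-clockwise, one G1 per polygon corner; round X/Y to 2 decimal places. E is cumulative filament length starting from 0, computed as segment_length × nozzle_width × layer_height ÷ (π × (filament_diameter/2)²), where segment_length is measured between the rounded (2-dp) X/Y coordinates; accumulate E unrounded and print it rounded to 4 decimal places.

G0 X0.00 Y0.00 Z8.20
G1 X15.00 Y0.00 E0.4989
G1 X15.00 Y19.00 E1.1308
G1 X0.00 Y19.00 E1.6297
G1 X0.00 Y0.00 E2.2617

At z = 8.2 mm: the cube is present — its section is the full 15×19 rectangle. The outline is a single polygon with 4 vertices. Extrusion per mm of travel: 0.4 × 0.2 / (π × 0.875²) = 0.033260. Accumulating E over each segment gives final E = 2.2617.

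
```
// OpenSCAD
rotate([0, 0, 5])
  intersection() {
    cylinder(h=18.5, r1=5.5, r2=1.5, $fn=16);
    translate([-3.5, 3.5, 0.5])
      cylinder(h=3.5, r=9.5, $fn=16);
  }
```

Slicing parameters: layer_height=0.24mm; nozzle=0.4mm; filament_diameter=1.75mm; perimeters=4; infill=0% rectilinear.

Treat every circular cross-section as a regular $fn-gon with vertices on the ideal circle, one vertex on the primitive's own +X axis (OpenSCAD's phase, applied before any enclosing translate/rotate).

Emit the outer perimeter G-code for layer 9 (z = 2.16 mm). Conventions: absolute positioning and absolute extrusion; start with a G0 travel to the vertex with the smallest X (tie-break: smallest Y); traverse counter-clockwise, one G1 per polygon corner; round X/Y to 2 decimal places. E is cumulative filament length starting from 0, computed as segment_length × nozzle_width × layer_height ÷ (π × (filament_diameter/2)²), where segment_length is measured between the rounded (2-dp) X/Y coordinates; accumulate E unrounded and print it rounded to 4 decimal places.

At z = 2.16 mm: the cone contributes a regular 16-gon of circumradius 5.033 (interpolated between r1=5.5 and r2=1.5 at t=0.117); the r=9.5 cylinder at (-3.5, 3.5) gives a regular 16-gon of circumradius 9.5 (constant along its height); After intersecting: the r=9.5 cylinder at (-3.5, 3.5) partially overlaps the cone; clipping to the common part keeps 75.19 mm² — 1 connected region; (rotated 5° about Z; rotation is an isometry so areas/perimeters/island counts are preserved). The outline is a single polygon with 16 vertices. Extrusion per mm of travel: 0.4 × 0.24 / (π × 0.875²) = 0.039912. Accumulating E over each segment gives final E = 1.2387.

G0 X-5.01 Y-0.44 Z2.16
G1 X-4.46 Y-2.32 E0.0782
G1 X-3.24 Y-3.86 E0.1566
G1 X-1.51 Y-4.80 E0.2352
G1 X0.44 Y-5.01 E0.3135
G1 X1.14 Y-4.81 E0.3425
G1 X3.49 Y-2.92 E0.4629
G1 X4.93 Y-0.28 E0.5829
G1 X5.01 Y0.44 E0.6118
G1 X4.46 Y2.32 E0.6900
G1 X3.24 Y3.86 E0.7684
G1 X1.51 Y4.80 E0.8470
G1 X-0.44 Y5.01 E0.9253
G1 X-2.32 Y4.46 E1.0034
G1 X-3.86 Y3.24 E1.0819
G1 X-4.80 Y1.51 E1.1604
G1 X-5.01 Y-0.44 E1.2387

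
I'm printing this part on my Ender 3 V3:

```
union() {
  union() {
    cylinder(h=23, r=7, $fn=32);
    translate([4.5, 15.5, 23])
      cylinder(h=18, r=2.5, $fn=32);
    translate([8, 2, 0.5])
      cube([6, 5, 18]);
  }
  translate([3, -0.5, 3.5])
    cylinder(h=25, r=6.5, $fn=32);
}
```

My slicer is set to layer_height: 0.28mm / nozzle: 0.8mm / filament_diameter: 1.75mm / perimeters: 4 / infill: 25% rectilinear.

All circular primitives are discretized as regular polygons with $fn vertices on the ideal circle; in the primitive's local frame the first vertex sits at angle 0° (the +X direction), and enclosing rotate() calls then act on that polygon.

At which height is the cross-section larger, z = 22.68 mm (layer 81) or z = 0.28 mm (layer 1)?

Layer 81 (z = 22.68): the r=7 cylinder gives a regular 32-gon of circumradius 7 (constant along its height) (area = (32/2)·7.000²·sin(360°/32) = 152.95 mm²); the cylinder at (4.5, 15.5) is not intersected at this z (z outside [23, 41]); the cube at (8, 2) is absent (z outside [0.5, 18.5]); Combining (union): only the r=7 cylinder is present, so the union is just that shape — area = 152.95 mm²; the r=6.5 cylinder at (3, -0.5) gives a regular 32-gon of circumradius 6.5 (constant along its height) (area = (32/2)·6.500²·sin(360°/32) = 131.88 mm²); Combining (union): the regions partially overlap — summed areas 284.83 mm² minus the doubly-counted overlap 101.27 mm² gives 183.56 mm² — area = 183.56 mm². So its area = 183.56 mm². Layer 1 (z = 0.28): the cylinder: section is a regular 32-gon, circumradius r=7 (area = (32/2)·7.000²·sin(360°/32) = 152.95 mm²); the cylinder at (4.5, 15.5) is not intersected at this z (z outside [23, 41]); the cube at (8, 2) does not reach this height (z outside [0.5, 18.5]); Taking the union: only the r=7 cylinder is present, so the union is just that shape — area = 152.95 mm²; the cylinder at (3, -0.5) is not intersected at this z (z outside [3.5, 28.5]); Combining (union): only the result so far is present, so the union is just that shape — area = 152.95 mm². So its area = 152.95 mm². Layer 81 is larger (183.56 vs 152.95 mm²).

layer 81 (z = 22.68 mm)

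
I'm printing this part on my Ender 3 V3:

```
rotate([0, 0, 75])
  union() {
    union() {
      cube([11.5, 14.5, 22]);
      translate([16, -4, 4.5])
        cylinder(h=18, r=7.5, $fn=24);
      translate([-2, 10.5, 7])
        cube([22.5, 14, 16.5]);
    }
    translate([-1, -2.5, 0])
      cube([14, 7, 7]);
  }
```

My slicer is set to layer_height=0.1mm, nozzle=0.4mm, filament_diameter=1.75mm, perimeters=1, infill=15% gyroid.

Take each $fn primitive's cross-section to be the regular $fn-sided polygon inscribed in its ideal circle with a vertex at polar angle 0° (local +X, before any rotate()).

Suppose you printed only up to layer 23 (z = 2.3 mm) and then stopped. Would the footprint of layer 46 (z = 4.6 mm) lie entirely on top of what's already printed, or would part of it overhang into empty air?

part overhangs

Compare the two slices. At z = 2.3: the 11.5×14.5 cube contributes its full rectangle (area 166.75 mm²); the cylinder at (16, -4) is not intersected at this z (z outside [4.5, 22.5]); the cube at (-2, 10.5) is absent (z outside [7, 23.5]); Taking the union: only the 11.5×14.5 cube is present, so the union is just that shape — area = 166.75 mm²; the cube at (-1, -2.5) is present — its section is the full 14×7 rectangle (area 98.00 mm²); Combining (union): the regions partially overlap — summed areas 264.75 mm² minus the doubly-counted overlap 51.75 mm² gives 213.00 mm² — area = 213.00 mm²; (whole slice rotated 75° about Z — lengths, areas and connectivity unchanged). At z = 4.6: the cube is present — its section is the full 11.5×14.5 rectangle (area 166.75 mm²); the r=7.5 cylinder at (16, -4) gives a regular 24-gon of circumradius 7.5 (constant along its height) (area = (24/2)·7.500²·sin(360°/24) = 174.70 mm²); the cube at (-2, 10.5) does not reach this height (z outside [7, 23.5]); Merging all regions: the regions partially overlap — summed areas 341.45 mm² minus the doubly-counted overlap 1.95 mm² gives 339.51 mm² — area = 339.51 mm²; the cube at (-1, -2.5) (footprint 14×7) is included at this height (area 98.00 mm²); Combining (union): the regions partially overlap — summed areas 437.51 mm² minus the doubly-counted overlap 65.13 mm² gives 372.38 mm² — area = 372.38 mm²; (whole slice rotated 75° about Z — lengths, areas and connectivity unchanged). Checking containment: at z = 4.6 the cross-section extends beyond the z = 2.3 cross-section by about 159.38 mm².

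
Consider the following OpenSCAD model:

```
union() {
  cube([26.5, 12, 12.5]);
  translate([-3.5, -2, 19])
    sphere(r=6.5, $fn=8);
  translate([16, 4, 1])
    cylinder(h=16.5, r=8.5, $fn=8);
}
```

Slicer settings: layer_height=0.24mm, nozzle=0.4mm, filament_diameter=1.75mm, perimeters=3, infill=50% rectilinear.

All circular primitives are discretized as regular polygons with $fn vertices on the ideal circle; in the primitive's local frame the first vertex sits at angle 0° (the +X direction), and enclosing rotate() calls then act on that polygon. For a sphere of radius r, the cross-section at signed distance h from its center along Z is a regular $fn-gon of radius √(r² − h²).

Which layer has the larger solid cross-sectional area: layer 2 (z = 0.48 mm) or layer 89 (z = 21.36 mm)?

Layer 2 (z = 0.48): the cube is present — its section is the full 26.5×12 rectangle (area 318.00 mm²); the sphere at (-3.5, -2) is not intersected at this z (|z−center|=18.520 > r=6.5); the cylinder at (16, 4) is not intersected at this z (z outside [1, 17.5]); Combining (union): only the 26.5×12 cube is present, so the union is just that shape — area = 318.00 mm². So its area = 318.00 mm². Layer 89 (z = 21.36): the cube is absent (z outside [0, 12.5]); the r=6.5 sphere at (-3.5, -2) slices to a regular 8-gon of circumradius 6.056 (√(r²−h²) with h=2.36 from center) (area = (8/2)·6.056²·sin(360°/8) = 103.75 mm²); the cylinder at (16, 4) is absent (z outside [1, 17.5]); Taking the union: only the r=6.5 sphere at (-3.5, -2) is present, so the union is just that shape — area = 103.75 mm². So its area = 103.75 mm². Layer 2 is larger (318.00 vs 103.75 mm²).

layer 2 (z = 0.48 mm)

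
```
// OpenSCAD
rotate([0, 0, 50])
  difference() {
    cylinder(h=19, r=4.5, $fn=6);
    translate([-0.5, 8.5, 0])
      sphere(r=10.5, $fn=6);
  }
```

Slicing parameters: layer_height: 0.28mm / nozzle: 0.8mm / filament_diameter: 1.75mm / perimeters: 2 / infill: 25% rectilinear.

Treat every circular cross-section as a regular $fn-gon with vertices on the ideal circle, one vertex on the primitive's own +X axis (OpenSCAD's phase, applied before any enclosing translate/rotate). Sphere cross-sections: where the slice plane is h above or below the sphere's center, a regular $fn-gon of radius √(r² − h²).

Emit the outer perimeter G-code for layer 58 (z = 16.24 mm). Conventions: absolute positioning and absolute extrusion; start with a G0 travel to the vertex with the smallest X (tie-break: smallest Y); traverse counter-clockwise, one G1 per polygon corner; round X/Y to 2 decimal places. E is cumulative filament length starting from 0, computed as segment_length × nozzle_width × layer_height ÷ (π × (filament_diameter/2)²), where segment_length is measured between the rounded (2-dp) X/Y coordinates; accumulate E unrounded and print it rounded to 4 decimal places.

At z = 16.24 mm: the r=4.5 cylinder contributes a regular 6-gon of circumradius 4.5; the sphere at (-0.5, 8.5) is absent (|z−center|=16.240 > r=10.5); Taking the first minus the rest: none of the subtracted shapes is present at this height, so the r=4.5 cylinder is unchanged — 1 connected region; (rotated 50° about Z; rotation is an isometry so areas/perimeters/island counts are preserved). The outline is a single polygon with 6 vertices. Extrusion per mm of travel: 0.8 × 0.28 / (π × 0.875²) = 0.093128. Accumulating E over each segment gives final E = 2.5145.

G0 X-4.43 Y0.78 Z16.24
G1 X-2.89 Y-3.45 E0.4192
G1 X1.54 Y-4.23 E0.8381
G1 X4.43 Y-0.78 E1.2573
G1 X2.89 Y3.45 E1.6765
G1 X-1.54 Y4.23 E2.0954
G1 X-4.43 Y0.78 E2.5145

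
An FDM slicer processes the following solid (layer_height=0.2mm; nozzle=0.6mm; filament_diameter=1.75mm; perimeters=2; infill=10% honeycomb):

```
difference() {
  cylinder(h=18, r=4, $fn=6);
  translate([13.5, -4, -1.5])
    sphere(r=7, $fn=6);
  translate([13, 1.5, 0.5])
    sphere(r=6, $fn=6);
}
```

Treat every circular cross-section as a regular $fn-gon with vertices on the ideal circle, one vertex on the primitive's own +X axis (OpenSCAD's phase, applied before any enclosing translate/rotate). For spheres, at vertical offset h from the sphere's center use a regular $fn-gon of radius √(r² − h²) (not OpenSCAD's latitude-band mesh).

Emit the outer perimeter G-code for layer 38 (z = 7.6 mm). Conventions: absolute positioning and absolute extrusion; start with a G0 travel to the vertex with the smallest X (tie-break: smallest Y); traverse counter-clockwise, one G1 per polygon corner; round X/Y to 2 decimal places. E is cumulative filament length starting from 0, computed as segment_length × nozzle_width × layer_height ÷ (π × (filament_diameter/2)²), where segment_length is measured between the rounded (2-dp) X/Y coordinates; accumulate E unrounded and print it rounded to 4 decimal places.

G0 X-4.00 Y0.00 Z7.60
G1 X-2.00 Y-3.46 E0.1994
G1 X2.00 Y-3.46 E0.3989
G1 X4.00 Y0.00 E0.5983
G1 X2.00 Y3.46 E0.7977
G1 X-2.00 Y3.46 E0.9973
G1 X-4.00 Y0.00 E1.1967

At z = 7.6 mm: the cylinder: section is a regular 6-gon, circumradius r=4; the sphere at (13.5, -4) is not intersected at this z (|z−center|=9.100 > r=7); the sphere at (13, 1.5) is absent (|z−center|=7.100 > r=6); Subtracting the remaining from the first: none of the subtracted shapes is present at this height, so the r=4 cylinder is unchanged — 1 connected region. The outline is a single polygon with 6 vertices. Extrusion per mm of travel: 0.6 × 0.2 / (π × 0.875²) = 0.049890. Accumulating E over each segment gives final E = 1.1967.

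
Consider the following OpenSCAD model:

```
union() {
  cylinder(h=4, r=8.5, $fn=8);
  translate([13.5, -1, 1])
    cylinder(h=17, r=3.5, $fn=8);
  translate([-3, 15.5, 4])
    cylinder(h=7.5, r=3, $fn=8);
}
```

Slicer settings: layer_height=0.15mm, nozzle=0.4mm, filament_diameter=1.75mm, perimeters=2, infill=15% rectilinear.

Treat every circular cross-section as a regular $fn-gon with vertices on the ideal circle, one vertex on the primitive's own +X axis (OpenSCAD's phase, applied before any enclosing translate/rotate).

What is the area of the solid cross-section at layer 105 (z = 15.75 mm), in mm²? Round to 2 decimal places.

34.65 mm²

At z = 15.75 mm: the cylinder is not intersected at this z (z outside [0, 4]); the r=3.5 cylinder at (13.5, -1) contributes a regular 8-gon of circumradius 3.5 (area = (8/2)·3.500²·sin(360°/8) = 34.65 mm²); the cylinder at (-3, 15.5) does not reach this height (z outside [4, 11.5]); Combining (union): only the r=3.5 cylinder at (13.5, -1) is present, so the union is just that shape — area = 34.65 mm². Overall, the cross-section is a single solid region. Net area = 34.65 mm².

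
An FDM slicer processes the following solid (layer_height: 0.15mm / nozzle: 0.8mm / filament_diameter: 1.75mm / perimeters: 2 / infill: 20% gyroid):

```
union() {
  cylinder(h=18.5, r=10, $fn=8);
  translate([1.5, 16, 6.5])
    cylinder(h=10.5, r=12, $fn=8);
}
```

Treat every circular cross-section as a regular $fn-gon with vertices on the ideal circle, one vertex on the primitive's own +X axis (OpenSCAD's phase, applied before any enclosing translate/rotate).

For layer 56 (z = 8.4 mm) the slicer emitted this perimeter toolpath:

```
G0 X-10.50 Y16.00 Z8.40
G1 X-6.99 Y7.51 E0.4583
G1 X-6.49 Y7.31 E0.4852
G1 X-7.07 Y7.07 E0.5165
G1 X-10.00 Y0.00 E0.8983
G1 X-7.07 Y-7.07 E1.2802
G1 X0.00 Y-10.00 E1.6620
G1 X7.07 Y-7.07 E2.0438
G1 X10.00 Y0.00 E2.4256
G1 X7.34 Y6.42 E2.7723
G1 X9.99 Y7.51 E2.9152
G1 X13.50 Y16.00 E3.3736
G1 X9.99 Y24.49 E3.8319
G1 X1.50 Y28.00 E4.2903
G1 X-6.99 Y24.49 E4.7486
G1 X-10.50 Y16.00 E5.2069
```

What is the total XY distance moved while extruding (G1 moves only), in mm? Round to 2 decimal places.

Sum the Euclidean lengths of each G1 segment: total = 104.37 mm.

104.37 mm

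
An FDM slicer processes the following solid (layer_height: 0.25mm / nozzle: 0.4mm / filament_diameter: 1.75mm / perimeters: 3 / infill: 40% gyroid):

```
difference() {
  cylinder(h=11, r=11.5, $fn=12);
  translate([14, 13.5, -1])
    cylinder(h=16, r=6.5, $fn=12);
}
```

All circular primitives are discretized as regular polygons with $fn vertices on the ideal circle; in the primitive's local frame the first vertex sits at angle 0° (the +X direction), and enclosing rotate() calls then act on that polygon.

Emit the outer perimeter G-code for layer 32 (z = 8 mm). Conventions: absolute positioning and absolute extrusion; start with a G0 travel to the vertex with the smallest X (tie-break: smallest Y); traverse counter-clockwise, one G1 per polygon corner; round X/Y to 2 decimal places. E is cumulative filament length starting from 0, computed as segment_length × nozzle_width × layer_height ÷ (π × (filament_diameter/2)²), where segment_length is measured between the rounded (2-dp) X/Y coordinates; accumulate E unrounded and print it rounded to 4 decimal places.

At z = 8 mm: the r=11.5 cylinder gives a regular 12-gon of circumradius 11.5 (constant along its height); the r=6.5 cylinder at (14, 13.5) contributes a regular 12-gon of circumradius 6.5; After the difference (first − rest): starting from the r=11.5 cylinder, the r=6.5 cylinder at (14, 13.5) misses the remaining region (no effect) — 1 connected region. The outline is a single polygon with 12 vertices. Extrusion per mm of travel: 0.4 × 0.25 / (π × 0.875²) = 0.041575. Accumulating E over each segment gives final E = 2.9700.

G0 X-11.50 Y0.00 Z8.00
G1 X-9.96 Y-5.75 E0.2475
G1 X-5.75 Y-9.96 E0.4950
G1 X0.00 Y-11.50 E0.7425
G1 X5.75 Y-9.96 E0.9900
G1 X9.96 Y-5.75 E1.2375
G1 X11.50 Y0.00 E1.4850
G1 X9.96 Y5.75 E1.7325
G1 X5.75 Y9.96 E1.9800
G1 X0.00 Y11.50 E2.2275
G1 X-5.75 Y9.96 E2.4750
G1 X-9.96 Y5.75 E2.7225
G1 X-11.50 Y0.00 E2.9700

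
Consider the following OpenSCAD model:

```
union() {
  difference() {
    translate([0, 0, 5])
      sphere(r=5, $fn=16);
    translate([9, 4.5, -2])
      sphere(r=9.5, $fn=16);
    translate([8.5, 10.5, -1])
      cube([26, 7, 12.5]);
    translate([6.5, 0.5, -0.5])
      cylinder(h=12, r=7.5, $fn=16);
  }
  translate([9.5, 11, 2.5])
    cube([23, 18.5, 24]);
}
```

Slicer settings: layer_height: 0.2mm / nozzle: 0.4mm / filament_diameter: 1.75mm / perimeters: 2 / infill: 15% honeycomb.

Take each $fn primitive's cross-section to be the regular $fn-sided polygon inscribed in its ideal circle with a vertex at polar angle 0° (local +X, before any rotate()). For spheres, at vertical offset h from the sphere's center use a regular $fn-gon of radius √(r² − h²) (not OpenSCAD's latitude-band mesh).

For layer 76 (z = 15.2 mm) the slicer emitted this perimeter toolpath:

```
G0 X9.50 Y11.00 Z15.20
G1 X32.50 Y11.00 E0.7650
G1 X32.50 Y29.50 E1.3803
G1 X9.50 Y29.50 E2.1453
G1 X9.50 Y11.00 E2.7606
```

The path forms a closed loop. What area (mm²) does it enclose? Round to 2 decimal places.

Apply the shoelace formula to the sequence of (X, Y) vertices; enclosed area = 425.50 mm².

425.50 mm²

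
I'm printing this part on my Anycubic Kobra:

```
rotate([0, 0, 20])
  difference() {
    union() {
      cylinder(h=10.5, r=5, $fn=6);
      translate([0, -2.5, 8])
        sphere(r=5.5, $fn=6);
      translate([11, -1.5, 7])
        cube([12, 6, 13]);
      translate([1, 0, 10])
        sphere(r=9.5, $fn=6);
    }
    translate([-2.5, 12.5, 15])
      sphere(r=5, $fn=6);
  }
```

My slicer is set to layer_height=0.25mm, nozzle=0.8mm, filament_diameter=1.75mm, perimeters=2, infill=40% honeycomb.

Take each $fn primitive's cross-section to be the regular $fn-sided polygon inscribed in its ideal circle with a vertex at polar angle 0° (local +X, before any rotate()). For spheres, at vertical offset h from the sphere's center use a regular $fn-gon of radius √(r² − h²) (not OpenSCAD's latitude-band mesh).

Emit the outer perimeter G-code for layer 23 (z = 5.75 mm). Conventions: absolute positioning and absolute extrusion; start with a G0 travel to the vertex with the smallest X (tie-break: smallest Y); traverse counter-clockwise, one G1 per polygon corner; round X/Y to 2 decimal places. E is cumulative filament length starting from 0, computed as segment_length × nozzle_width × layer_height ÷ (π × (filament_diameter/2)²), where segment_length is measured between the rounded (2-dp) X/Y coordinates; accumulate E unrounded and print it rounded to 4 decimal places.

G0 X-7.04 Y-2.56 Z5.75
G1 X-0.54 Y-8.03 E0.7064
G1 X7.45 Y-5.12 E1.4135
G1 X8.92 Y3.25 E2.1201
G1 X2.42 Y8.71 E2.8259
G1 X-5.57 Y5.80 E3.5330
G1 X-7.04 Y-2.56 E4.2388

At z = 5.75 mm: the r=5 cylinder gives a regular 6-gon of circumradius 5 (constant along its height); the r=5.5 sphere at (0, -2.5) contributes a regular 6-gon of circumradius √(5.5²−2.25²) = 5.019; the cube at (11, -1.5) does not reach this height (z outside [7, 20]); the r=9.5 sphere at (1, 0) slices to a regular 6-gon of circumradius 8.496 (√(r²−h²) with h=4.25 from center); Combining (union): the regions partially overlap (shared area 130.39 mm²), so overlapping operands fuse into one piece — 1 connected region; the sphere at (-2.5, 12.5) is absent (|z−center|=9.250 > r=5); Subtracting the remaining from the first: none of the subtracted shapes is present at this height, so that combined region is unchanged — 1 connected region; (whole slice rotated 20° about Z — lengths, areas and connectivity unchanged). The outline is a single polygon with 6 vertices. Extrusion per mm of travel: 0.8 × 0.25 / (π × 0.875²) = 0.083150. Accumulating E over each segment gives final E = 4.2388.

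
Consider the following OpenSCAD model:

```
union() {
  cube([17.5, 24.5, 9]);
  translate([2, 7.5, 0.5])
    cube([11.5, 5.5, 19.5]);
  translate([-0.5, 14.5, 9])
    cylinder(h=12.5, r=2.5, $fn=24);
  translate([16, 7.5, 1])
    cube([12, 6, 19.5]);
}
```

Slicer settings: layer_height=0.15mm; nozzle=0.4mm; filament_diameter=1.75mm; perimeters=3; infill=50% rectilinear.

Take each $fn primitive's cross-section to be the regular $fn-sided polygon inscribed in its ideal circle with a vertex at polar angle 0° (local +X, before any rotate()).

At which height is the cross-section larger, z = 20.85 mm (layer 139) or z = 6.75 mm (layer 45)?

Layer 139 (z = 20.85): the cube does not reach this height (z outside [0, 9]); the cube at (2, 7.5) does not reach this height (z outside [0.5, 20]); the r=2.5 cylinder at (-0.5, 14.5) gives a regular 24-gon of circumradius 2.5 (constant along its height) (area = (24/2)·2.500²·sin(360°/24) = 19.41 mm²); the cube at (16, 7.5) is not intersected at this z (z outside [1, 20.5]); Combining (union): only the r=2.5 cylinder at (-0.5, 14.5) is present, so the union is just that shape — area = 19.41 mm². So its area = 19.41 mm². Layer 45 (z = 6.75): the 17.5×24.5 cube contributes its full rectangle (area 428.75 mm²); the cube at (2, 7.5) (footprint 11.5×5.5) is included at this height (area 63.25 mm²); the cylinder at (-0.5, 14.5) does not reach this height (z outside [9, 21.5]); the cube at (16, 7.5) (footprint 12×6) is included at this height (area 72.00 mm²); Merging all regions: the regions partially overlap — summed areas 564.00 mm² minus the doubly-counted overlap 72.25 mm² gives 491.75 mm² — area = 491.75 mm². So its area = 491.75 mm². Layer 45 is larger (491.75 vs 19.41 mm²).

layer 45 (z = 6.75 mm)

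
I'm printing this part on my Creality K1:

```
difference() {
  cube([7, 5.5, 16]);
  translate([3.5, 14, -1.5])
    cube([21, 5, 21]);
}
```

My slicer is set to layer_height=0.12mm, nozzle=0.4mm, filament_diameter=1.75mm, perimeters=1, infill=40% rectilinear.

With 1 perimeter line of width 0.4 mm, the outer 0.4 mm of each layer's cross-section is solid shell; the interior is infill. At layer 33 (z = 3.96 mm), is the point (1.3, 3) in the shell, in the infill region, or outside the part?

infill

At z = 3.96 mm: the cube (footprint 7×5.5) is included at this height; the cube at (3.5, 14) (footprint 21×5) is included at this height; After the difference (first − rest): starting from the 7×5.5 cube, the 21×5 cube at (3.5, 14) misses the remaining region (no effect) — 1 connected region. Overall, the cross-section is a single solid region. The nearest boundary edge runs (0.00, 0.00)→(0.00, 5.50); distance from the point to it = 1.30 mm. The point is inside the cross-section and 1.30 mm from the nearest boundary — more than the 0.4 mm shell width (1 × 0.4), so it's in the infill interior.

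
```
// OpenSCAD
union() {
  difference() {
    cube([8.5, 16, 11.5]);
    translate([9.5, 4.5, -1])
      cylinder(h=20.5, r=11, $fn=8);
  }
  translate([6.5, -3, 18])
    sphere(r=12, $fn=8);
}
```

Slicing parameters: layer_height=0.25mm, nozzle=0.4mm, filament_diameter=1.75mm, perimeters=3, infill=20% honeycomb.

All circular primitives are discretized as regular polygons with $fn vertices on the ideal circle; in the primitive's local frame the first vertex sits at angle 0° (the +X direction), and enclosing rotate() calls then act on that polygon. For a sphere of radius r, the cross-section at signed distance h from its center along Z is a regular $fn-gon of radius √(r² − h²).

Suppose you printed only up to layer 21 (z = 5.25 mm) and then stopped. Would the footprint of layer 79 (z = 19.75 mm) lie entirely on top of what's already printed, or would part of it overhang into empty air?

Compare the two slices. At z = 5.25: the cube is present — its section is the full 8.5×16 rectangle (area 136.00 mm²); the cylinder at (9.5, 4.5): section is a regular 8-gon, circumradius r=11 (area = (8/2)·11.000²·sin(360°/8) = 342.24 mm²); Subtracting the remaining from the first: starting from the 8.5×16 cube (136.00 mm²), the r=11 cylinder at (9.5, 4.5) partially overlaps it — only the 110.14 mm² overlap (of its 342.24 mm²) is removed, clipping the outline — area = 25.86 mm²; the sphere at (6.5, -3) does not reach this height (|z−center|=12.750 > r=12); Combining (union): only that combined region is present, so the union is just that shape — area = 25.86 mm². At z = 19.75: the cube is not intersected at this z (z outside [0, 11.5]); the cylinder at (9.5, 4.5) does not reach this height (z outside [-1, 19.5]); Subtracting the remaining from the first: the first operand is absent here, so nothing remains; the sphere at (6.5, -3): section is a regular 8-gon, circumradius = √(r²−h²) = √(12²−1.75²) = 11.872 (area = (8/2)·11.872²·sin(360°/8) = 398.63 mm²); Combining (union): only the r=12 sphere at (6.5, -3) is present, so the union is just that shape — area = 398.63 mm². Checking containment: at z = 19.75 the cross-section extends beyond the z = 5.25 cross-section by about 398.47 mm².

part overhangs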